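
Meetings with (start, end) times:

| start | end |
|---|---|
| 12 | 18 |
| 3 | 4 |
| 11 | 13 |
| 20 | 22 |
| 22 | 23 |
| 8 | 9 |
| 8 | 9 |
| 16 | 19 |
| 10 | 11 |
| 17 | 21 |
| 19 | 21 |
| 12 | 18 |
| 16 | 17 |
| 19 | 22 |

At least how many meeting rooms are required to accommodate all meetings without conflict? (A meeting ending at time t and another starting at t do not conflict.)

Count concurrent intervals with a sweep; the peak is the room count.
Events (time:±→running): 3:+→1 4:-→0 8:+→1 8:+→2 9:-→1 9:-→0 10:+→1 11:-→0 11:+→1 12:+→2 12:+→3 13:-→2 16:+→3 16:+→4 … peak 4.

4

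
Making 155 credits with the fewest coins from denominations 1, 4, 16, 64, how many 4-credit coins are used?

2

155 − 2×64→27 − 1×16→11 − 2×4→3 − 3×1→0
Count of 4: 2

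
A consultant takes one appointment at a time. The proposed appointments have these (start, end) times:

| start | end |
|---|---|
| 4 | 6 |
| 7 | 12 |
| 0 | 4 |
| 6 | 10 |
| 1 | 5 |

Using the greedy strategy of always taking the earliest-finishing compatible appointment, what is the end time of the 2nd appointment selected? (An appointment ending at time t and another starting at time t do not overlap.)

6

Order by finish time; keep every interval that doesn't clash with the previous kept one.
By end time: (0,4), (1,5), (4,6), (6,10), (7,12).
Pick (0,4); next start ≥ 4 → (4,6); next start ≥ 6 → (6,10).
Selected: (0,4) (4,6) (6,10)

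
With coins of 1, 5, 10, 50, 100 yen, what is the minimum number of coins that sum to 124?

124 − 1×100→24 − 2×10→4 − 4×1→0
Total coins = 1 + 2 + 4 = 7

7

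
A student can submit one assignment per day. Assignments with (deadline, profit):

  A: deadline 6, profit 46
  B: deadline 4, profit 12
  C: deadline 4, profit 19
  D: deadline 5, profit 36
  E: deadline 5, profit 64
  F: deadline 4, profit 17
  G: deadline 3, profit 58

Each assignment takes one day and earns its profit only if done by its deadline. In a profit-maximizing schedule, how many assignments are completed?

Sort by profit descending; place each in the latest free slot ≤ its deadline.
Profit order: E=64 G=58 A=46 D=36 C=19 F=17 B=12
Assign: E→slot 5, G→slot 3, A→slot 6, D→slot 4, C→slot 2, F→slot 1, B skipped.
Slots: [1:F] [2:C] [3:G] [4:D] [5:E] [6:A]
6 of 7 scheduled.

6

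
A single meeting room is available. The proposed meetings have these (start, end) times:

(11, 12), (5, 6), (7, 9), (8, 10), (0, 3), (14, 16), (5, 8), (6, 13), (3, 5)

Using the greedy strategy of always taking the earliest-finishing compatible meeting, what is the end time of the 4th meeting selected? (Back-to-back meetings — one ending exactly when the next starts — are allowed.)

Sorted by end: (0,3)  (3,5)  (5,6)  (5,8)  (7,9)  (8,10)  (11,12)  (6,13)  (14,16)
take (0,3); take (3,5); take (5,6); skip (5,8); take (7,9); take (11,12); take (14,16).
Selected: (0,3) (3,5) (5,6) (7,9) (11,12) (14,16)

9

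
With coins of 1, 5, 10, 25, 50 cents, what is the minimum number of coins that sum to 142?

7

142 − 2×50→42 − 1×25→17 − 1×10→7 − 1×5→2 − 2×1→0
Total coins = 2 + 1 + 1 + 1 + 2 = 7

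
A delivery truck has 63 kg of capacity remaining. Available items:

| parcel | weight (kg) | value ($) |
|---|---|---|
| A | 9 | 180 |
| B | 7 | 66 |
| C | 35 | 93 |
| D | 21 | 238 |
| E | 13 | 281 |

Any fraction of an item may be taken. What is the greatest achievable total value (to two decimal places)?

799.54

Greedy by value/weight ratio, highest first.
Ratios (sorted): E 21.62, A 20.00, D 11.33, B 9.43, C 2.66
take E (13 @ 281); take A (9 @ 180); take D (21 @ 238); take B (7 @ 66); take 13/35 of C → 34.54. Capacity used 63/63.
Total value = 799.54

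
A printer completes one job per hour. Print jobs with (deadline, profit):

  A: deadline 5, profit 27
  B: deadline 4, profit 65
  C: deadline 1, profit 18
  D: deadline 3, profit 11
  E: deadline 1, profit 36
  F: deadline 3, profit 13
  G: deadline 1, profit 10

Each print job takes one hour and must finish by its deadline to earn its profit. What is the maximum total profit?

By profit: B(d4,65), E(d1,36), A(d5,27), C(d1,18), F(d3,13), D(d3,11), G(d1,10)
B→slot 4; E→slot 1; A→slot 5; C skipped; F→slot 3; D→slot 2; G skipped.
Profit = 36 + 11 + 13 + 65 + 27 = 152

152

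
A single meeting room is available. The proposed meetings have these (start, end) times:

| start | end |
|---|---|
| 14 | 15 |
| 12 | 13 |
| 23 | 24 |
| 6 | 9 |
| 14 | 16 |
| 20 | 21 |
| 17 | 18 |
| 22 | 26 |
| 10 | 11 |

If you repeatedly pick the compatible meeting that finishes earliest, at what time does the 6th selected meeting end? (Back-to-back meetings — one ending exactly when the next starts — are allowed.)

Sorted by end: (6,9)  (10,11)  (12,13)  (14,15)  (14,16)  (17,18)  (20,21)  (23,24)  (22,26)
take (6,9); take (10,11); take (12,13); take (14,15); take (17,18); take (20,21); take (23,24).
Selected: (6,9) (10,11) (12,13) (14,15) (17,18) (20,21) (23,24)

21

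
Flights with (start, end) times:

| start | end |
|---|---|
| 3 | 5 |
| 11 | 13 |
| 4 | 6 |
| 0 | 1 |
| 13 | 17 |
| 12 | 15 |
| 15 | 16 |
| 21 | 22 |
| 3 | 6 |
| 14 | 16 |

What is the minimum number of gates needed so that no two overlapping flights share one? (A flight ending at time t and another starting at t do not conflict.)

Count concurrent intervals with a sweep; the peak is the room count.
starts: [0, 3, 3, 4, 11, 12, 13, 14, 15, 21]
ends:   [1, 5, 6, 6, 13, 15, 16, 16, 17, 22]
s0→1 e1→0 s3→1 s3→2 s4→3  — peak 3.

3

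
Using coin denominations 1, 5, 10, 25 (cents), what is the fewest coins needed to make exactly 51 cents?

3

51 − 2×25→1 − 1×1→0
Total coins = 2 + 1 = 3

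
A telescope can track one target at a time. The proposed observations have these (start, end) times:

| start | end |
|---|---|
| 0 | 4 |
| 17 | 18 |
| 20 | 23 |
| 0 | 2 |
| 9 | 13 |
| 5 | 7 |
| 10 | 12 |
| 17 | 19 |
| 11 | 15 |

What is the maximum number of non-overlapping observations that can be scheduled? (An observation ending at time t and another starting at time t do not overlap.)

5

Order by finish time; keep every interval that doesn't clash with the previous kept one.
By end time: (0,2), (0,4), (5,7), (10,12), (9,13), (11,15), (17,18), (17,19), (20,23).
Pick (0,2); next start ≥ 2 → (5,7); next start ≥ 7 → (10,12); next start ≥ 12 → (17,18); next start ≥ 18 → (20,23).
Selected 5 observations.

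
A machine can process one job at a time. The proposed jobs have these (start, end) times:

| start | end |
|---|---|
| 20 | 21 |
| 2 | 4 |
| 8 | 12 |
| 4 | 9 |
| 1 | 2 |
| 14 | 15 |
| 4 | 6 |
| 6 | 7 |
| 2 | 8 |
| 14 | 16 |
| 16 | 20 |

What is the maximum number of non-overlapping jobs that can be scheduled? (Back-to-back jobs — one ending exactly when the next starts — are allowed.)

Order by finish time; keep every interval that doesn't clash with the previous kept one.
By end time: (1,2), (2,4), (4,6), (6,7), (2,8), (4,9), (8,12), (14,15), (14,16), (16,20), (20,21).
Pick (1,2); next start ≥ 2 → (2,4); next start ≥ 4 → (4,6); next start ≥ 6 → (6,7); next start ≥ 7 → (8,12); next start ≥ 12 → (14,15); next start ≥ 15 → (16,20); next start ≥ 20 → (20,21).
Selected 8 jobs.

8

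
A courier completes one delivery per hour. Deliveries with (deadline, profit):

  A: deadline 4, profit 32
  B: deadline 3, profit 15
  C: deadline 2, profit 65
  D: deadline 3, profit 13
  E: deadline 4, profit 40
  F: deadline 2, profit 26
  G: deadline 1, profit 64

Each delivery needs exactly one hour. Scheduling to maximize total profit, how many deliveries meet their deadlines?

4

By profit: C(d2,65), G(d1,64), E(d4,40), A(d4,32), F(d2,26), B(d3,15), D(d3,13)
C→slot 2; G→slot 1; E→slot 4; A→slot 3; F skipped; B skipped; D skipped.
4 of 7 scheduled.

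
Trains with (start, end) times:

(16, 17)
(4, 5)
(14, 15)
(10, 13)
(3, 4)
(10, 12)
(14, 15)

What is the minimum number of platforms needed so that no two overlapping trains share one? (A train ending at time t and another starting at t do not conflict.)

starts: [3, 4, 10, 10, 14, 14, 16]
ends:   [4, 5, 12, 13, 15, 15, 17]
s3→1 e4→0 s4→1 e5→0 s10→1 s10→2  — peak 2.

2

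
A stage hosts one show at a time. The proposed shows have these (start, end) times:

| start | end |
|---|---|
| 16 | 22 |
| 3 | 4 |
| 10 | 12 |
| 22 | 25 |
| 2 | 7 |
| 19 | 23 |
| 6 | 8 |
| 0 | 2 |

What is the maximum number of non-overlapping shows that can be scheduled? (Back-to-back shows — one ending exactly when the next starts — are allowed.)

6

Order by finish time; keep every interval that doesn't clash with the previous kept one.
Sorted by end: (0,2)  (3,4)  (2,7)  (6,8)  (10,12)  (16,22)  (19,23)  (22,25)
take (0,2); take (3,4); skip (2,7); take (6,8); take (10,12); take (16,22); skip (19,23); take (22,25).
Selected 6 shows.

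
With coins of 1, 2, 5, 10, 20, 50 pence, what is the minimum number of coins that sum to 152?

4

152 − 3×50→2 − 1×2→0
Total coins = 3 + 1 = 4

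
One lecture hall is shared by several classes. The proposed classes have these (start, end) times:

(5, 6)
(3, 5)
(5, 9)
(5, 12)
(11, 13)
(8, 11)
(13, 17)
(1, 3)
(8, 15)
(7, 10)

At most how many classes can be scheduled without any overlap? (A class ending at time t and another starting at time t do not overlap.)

By end time: (1,3), (3,5), (5,6), (5,9), (7,10), (8,11), (5,12), (11,13), (8,15), (13,17).
Pick (1,3); next start ≥ 3 → (3,5); next start ≥ 5 → (5,6); next start ≥ 6 → (7,10); next start ≥ 10 → (11,13); next start ≥ 13 → (13,17).
Selected 6 classes.

6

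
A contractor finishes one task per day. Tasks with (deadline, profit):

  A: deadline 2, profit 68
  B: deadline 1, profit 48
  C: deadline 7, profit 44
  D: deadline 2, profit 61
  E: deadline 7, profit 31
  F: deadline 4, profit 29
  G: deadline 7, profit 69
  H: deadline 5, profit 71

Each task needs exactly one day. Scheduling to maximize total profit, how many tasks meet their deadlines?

By profit: H(d5,71), G(d7,69), A(d2,68), D(d2,61), B(d1,48), C(d7,44), E(d7,31), F(d4,29)
H→slot 5; G→slot 7; A→slot 2; D→slot 1; B skipped; C→slot 6; E→slot 4; F→slot 3.
7 of 8 scheduled.

7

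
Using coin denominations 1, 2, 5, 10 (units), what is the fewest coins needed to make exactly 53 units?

7

Use the largest denomination that fits, subtract, and repeat.
53 − 5×10→3 − 1×2→1 − 1×1→0
Total coins = 5 + 1 + 1 = 7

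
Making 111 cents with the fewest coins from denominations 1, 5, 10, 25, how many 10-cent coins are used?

1

Greedy: take as many of the largest coin as possible, then repeat with the remainder.
111 − 4×25→11 − 1×10→1 − 1×1→0
Count of 10: 1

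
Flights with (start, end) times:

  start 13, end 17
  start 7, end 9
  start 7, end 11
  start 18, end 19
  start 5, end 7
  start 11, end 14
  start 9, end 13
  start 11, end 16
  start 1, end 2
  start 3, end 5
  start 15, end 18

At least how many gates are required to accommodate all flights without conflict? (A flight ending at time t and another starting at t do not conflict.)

3

The answer is the maximum number of intervals overlapping at any instant.
Events (time:±→running): 1:+→1 2:-→0 3:+→1 5:-→0 5:+→1 7:-→0 7:+→1 7:+→2 9:-→1 9:+→2 11:-→1 11:+→2 11:+→3 … peak 3.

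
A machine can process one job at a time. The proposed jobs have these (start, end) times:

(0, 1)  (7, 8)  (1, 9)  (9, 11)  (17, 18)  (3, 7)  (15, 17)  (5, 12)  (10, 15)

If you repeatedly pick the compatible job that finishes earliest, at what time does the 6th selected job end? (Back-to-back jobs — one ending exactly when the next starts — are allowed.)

Sorted by end: (0,1)  (3,7)  (7,8)  (1,9)  (9,11)  (5,12)  (10,15)  (15,17)  (17,18)
take (0,1); take (3,7); take (7,8); skip (1,9); take (9,11); skip (5,12); take (15,17); take (17,18).
Selected: (0,1) (3,7) (7,8) (9,11) (15,17) (17,18)

18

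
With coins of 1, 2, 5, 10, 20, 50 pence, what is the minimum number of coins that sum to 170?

4

Greedy: take as many of the largest coin as possible, then repeat with the remainder.
170 − 3×50→20 − 1×20→0
Total coins = 3 + 1 = 4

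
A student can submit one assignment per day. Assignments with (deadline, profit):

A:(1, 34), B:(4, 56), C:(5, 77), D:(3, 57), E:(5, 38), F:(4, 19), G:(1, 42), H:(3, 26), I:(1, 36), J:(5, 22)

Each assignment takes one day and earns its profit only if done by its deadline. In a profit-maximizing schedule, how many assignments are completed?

5

Sort by profit descending; place each in the latest free slot ≤ its deadline.
Profit order: C=77 D=57 B=56 G=42 E=38 I=36 A=34 H=26 J=22 F=19
Assign: C→slot 5, D→slot 3, B→slot 4, G→slot 1, E→slot 2, I skipped, A skipped, H skipped, J skipped, F skipped.
Slots: [1:G] [2:E] [3:D] [4:B] [5:C]
5 of 10 scheduled.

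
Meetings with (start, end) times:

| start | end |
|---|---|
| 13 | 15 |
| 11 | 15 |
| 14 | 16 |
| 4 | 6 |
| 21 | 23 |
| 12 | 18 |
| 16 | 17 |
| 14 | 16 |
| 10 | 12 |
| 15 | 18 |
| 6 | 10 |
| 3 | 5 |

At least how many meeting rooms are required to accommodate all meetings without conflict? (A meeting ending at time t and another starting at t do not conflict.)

5

starts: [3, 4, 6, 10, 11, 12, 13, 14, 14, 15, 16, 21]
ends:   [5, 6, 10, 12, 15, 15, 16, 16, 17, 18, 18, 23]
s3→1 s4→2 e5→1 e6→0 s6→1 e10→0 s10→1 s11→2 e12→1 s12→2 s13→3 s14→4 s14→5  — peak 5.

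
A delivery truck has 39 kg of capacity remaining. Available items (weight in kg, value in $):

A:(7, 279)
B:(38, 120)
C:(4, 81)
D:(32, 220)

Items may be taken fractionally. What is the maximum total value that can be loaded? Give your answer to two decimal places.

Greedy by value/weight ratio, highest first.
Order: A (279/7=39.86) > C (81/4=20.25) > D (220/32=6.88) > B (120/38=3.16)
Fill: take A (7 @ 279) → take C (4 @ 81) → take 28/32 of D → 192.50; 39/39 used.
Total value = 552.50

552.50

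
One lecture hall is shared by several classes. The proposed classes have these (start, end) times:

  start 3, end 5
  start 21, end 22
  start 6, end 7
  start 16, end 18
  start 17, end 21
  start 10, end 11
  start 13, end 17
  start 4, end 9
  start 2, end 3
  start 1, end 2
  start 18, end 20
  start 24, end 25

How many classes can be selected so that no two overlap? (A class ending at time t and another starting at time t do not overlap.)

9

Order by finish time; keep every interval that doesn't clash with the previous kept one.
By end time: (1,2), (2,3), (3,5), (6,7), (4,9), (10,11), (13,17), (16,18), (18,20), (17,21), (21,22), (24,25).
Pick (1,2); next start ≥ 2 → (2,3); next start ≥ 3 → (3,5); next start ≥ 5 → (6,7); next start ≥ 7 → (10,11); next start ≥ 11 → (13,17); next start ≥ 17 → (18,20); next start ≥ 20 → (21,22); next start ≥ 22 → (24,25).
Selected 9 classes.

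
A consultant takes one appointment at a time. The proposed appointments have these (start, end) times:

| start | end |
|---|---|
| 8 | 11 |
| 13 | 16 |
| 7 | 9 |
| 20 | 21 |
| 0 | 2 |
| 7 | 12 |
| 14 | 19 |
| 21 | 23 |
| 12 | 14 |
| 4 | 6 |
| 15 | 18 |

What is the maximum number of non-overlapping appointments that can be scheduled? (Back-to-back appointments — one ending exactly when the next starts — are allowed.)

7

Sorted by end: (0,2)  (4,6)  (7,9)  (8,11)  (7,12)  (12,14)  (13,16)  (15,18)  (14,19)  (20,21)  (21,23)
take (0,2); take (4,6); take (7,9); take (12,14); take (15,18); skip (14,19); take (20,21); take (21,23).
Selected 7 appointments.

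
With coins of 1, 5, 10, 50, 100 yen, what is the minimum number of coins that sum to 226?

6

Use the largest denomination that fits, subtract, and repeat.
226 = 2×100 + 2×10 + 1×5 + 1×1
Total coins = 2 + 2 + 1 + 1 = 6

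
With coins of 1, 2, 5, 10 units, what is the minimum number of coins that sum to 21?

Greedy: take as many of the largest coin as possible, then repeat with the remainder.
21 − 2×10→1 − 1×1→0
Total coins = 2 + 1 = 3

3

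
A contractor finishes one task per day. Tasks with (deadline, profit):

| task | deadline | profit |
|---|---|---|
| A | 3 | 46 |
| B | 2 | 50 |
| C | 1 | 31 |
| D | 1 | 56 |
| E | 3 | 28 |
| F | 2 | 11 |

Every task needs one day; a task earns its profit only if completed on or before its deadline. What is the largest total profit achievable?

152

By profit: D(d1,56), B(d2,50), A(d3,46), C(d1,31), E(d3,28), F(d2,11)
D→slot 1; B→slot 2; A→slot 3; C skipped; E skipped; F skipped.
Profit = 56 + 50 + 46 = 152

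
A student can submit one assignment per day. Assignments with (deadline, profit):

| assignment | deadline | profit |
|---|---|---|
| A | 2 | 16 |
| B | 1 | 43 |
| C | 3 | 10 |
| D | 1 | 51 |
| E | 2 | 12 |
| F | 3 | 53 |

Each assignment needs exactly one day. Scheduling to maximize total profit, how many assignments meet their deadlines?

3

By profit: F(d3,53), D(d1,51), B(d1,43), A(d2,16), E(d2,12), C(d3,10)
F→slot 3; D→slot 1; B skipped; A→slot 2; E skipped; C skipped.
3 of 6 scheduled.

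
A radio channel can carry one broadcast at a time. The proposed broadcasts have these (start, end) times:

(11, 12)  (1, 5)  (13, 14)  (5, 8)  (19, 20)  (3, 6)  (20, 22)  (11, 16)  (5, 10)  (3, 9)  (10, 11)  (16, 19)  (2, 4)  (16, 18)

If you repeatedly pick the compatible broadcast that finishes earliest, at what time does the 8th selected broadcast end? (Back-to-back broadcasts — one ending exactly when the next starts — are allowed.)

Order by finish time; keep every interval that doesn't clash with the previous kept one.
By end time: (2,4), (1,5), (3,6), (5,8), (3,9), (5,10), (10,11), (11,12), (13,14), (11,16), (16,18), (16,19), (19,20), (20,22).
Pick (2,4); next start ≥ 4 → (5,8); next start ≥ 8 → (10,11); next start ≥ 11 → (11,12); next start ≥ 12 → (13,14); next start ≥ 14 → (16,18); next start ≥ 18 → (19,20); next start ≥ 20 → (20,22).
Selected: (2,4) (5,8) (10,11) (11,12) (13,14) (16,18) (19,20) (20,22)

22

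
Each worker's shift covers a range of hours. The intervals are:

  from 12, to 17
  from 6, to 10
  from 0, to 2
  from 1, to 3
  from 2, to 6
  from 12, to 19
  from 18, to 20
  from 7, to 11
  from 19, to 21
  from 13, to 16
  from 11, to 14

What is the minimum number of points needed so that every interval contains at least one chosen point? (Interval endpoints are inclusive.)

4

Sort by right endpoint; whenever an interval is uncovered, place a point at its right end.
Sorted: [0,2] [1,3] [2,6] [6,10] [7,11] [11,14] [13,16] [12,17] [12,19] [18,20] [19,21]
{[0,2],[1,3],[2,6]} hit by 2; {[6,10],[7,11]} hit by 10; {[11,14],[13,16],[12,17],[12,19]} hit by 14; {[18,20],[19,21]} hit by 20.
Points: 2, 10, 14, 20 (4 total).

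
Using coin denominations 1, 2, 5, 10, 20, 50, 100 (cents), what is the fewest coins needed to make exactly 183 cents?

Use the largest denomination that fits, subtract, and repeat.
183 − 1×100→83 − 1×50→33 − 1×20→13 − 1×10→3 − 1×2→1 − 1×1→0
Total coins = 1 + 1 + 1 + 1 + 1 + 1 = 6

6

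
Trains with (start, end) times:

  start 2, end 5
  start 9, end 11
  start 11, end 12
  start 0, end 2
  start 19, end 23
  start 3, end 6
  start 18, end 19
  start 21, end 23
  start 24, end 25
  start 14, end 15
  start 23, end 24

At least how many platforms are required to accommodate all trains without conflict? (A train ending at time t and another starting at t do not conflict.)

2

starts: [0, 2, 3, 9, 11, 14, 18, 19, 21, 23, 24]
ends:   [2, 5, 6, 11, 12, 15, 19, 23, 23, 24, 25]
s0→1 e2→0 s2→1 s3→2  — peak 2.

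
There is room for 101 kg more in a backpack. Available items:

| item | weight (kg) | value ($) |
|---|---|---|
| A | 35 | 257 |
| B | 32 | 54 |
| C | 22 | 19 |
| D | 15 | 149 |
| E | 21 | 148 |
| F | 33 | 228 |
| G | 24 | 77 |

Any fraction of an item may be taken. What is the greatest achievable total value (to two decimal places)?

Ratios (sorted): D 9.93, A 7.34, E 7.05, F 6.91, G 3.21, B 1.69, C 0.86
take D (15 @ 149); take A (35 @ 257); take E (21 @ 148); take 30/33 of F → 207.27. Capacity used 101/101.
Total value = 761.27

761.27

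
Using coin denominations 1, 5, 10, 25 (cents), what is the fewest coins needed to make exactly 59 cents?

59 − 2×25→9 − 1×5→4 − 4×1→0
Total coins = 2 + 1 + 4 = 7

7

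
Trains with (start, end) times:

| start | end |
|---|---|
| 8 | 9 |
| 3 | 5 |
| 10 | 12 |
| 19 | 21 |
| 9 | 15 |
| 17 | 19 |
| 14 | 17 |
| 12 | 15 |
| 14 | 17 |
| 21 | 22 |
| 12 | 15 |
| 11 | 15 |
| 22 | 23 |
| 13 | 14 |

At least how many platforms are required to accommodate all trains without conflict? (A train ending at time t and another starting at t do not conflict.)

Count concurrent intervals with a sweep; the peak is the room count.
starts: [3, 8, 9, 10, 11, 12, 12, 13, 14, 14, 17, 19, 21, 22]
ends:   [5, 9, 12, 14, 15, 15, 15, 15, 17, 17, 19, 21, 22, 23]
s3→1 e5→0 s8→1 e9→0 s9→1 s10→2 s11→3 e12→2 s12→3 s12→4 s13→5 e14→4 s14→5 s14→6  — peak 6.

6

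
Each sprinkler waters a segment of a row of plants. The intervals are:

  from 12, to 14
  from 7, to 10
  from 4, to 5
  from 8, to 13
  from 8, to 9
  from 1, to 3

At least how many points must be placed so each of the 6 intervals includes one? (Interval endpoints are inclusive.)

4

Sort by right endpoint; whenever an interval is uncovered, place a point at its right end.
Sorted: [1,3] [4,5] [8,9] [7,10] [8,13] [12,14]
{[1,3]} hit by 3; {[4,5]} hit by 5; {[8,9],[7,10],[8,13]} hit by 9; {[12,14]} hit by 14.
Points: 3, 5, 9, 14 (4 total).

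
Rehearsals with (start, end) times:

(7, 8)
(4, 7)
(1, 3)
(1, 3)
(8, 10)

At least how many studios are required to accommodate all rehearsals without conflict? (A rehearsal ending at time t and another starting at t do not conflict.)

The answer is the maximum number of intervals overlapping at any instant.
starts: [1, 1, 4, 7, 8]
ends:   [3, 3, 7, 8, 10]
s1→1 s1→2  — peak 2.

2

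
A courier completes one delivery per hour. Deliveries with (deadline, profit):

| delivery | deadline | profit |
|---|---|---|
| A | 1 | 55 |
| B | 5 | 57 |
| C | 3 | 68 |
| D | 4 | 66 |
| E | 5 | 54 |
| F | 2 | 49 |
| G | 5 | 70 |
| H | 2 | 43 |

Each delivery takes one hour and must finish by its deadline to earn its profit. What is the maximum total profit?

Sort by profit descending; place each in the latest free slot ≤ its deadline.
Profit order: G=70 C=68 D=66 B=57 A=55 E=54 F=49 H=43
Assign: G→slot 5, C→slot 3, D→slot 4, B→slot 2, A→slot 1, E skipped, F skipped, H skipped.
Slots: [1:A] [2:B] [3:C] [4:D] [5:G]
Profit = 55 + 57 + 68 + 66 + 70 = 316

316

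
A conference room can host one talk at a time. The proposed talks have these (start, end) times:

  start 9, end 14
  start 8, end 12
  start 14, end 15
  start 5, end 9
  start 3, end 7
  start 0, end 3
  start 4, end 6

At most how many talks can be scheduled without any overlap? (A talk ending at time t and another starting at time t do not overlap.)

4

Sorted by end: (0,3)  (4,6)  (3,7)  (5,9)  (8,12)  (9,14)  (14,15)
take (0,3); take (4,6); skip (3,7); take (8,12); skip (9,14); take (14,15).
Selected 4 talks.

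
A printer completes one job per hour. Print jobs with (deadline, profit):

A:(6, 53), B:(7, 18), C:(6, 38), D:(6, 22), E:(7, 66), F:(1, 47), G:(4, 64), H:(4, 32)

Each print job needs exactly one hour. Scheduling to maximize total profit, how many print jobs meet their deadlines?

Profit order: E=66 G=64 A=53 F=47 C=38 H=32 D=22 B=18
Assign: E→slot 7, G→slot 4, A→slot 6, F→slot 1, C→slot 5, H→slot 3, D→slot 2, B skipped.
Slots: [1:F] [2:D] [3:H] [4:G] [5:C] [6:A] [7:E]
7 of 8 scheduled.

7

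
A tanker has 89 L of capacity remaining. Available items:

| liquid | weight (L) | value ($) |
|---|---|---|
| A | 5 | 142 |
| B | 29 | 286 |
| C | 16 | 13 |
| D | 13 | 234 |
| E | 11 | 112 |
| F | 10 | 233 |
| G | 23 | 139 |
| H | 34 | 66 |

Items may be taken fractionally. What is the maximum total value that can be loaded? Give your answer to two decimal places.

Greedy by value/weight ratio, highest first.
Ratios (sorted): A 28.40, F 23.30, D 18.00, E 10.18, B 9.86, G 6.04, H 1.94, C 0.81
take A (5 @ 142); take F (10 @ 233); take D (13 @ 234); take E (11 @ 112); take B (29 @ 286); take 21/23 of G → 126.91. Capacity used 89/89.
Total value = 1133.91

1133.91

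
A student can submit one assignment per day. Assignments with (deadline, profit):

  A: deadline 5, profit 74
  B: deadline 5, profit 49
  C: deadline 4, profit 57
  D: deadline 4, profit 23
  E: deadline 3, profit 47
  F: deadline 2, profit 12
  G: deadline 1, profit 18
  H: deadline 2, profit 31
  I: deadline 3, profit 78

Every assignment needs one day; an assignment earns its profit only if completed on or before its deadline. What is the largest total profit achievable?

By profit: I(d3,78), A(d5,74), C(d4,57), B(d5,49), E(d3,47), H(d2,31), D(d4,23), G(d1,18), F(d2,12)
I→slot 3; A→slot 5; C→slot 4; B→slot 2; E→slot 1; H skipped; D skipped; G skipped; F skipped.
Profit = 47 + 49 + 78 + 57 + 74 = 305

305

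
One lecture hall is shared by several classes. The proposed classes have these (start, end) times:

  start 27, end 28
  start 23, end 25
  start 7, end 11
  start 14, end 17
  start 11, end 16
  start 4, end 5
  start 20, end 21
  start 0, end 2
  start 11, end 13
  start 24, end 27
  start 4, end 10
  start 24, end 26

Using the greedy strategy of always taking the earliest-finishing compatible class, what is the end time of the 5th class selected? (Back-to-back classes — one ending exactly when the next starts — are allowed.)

17

By end time: (0,2), (4,5), (4,10), (7,11), (11,13), (11,16), (14,17), (20,21), (23,25), (24,26), (24,27), (27,28).
Pick (0,2); next start ≥ 2 → (4,5); next start ≥ 5 → (7,11); next start ≥ 11 → (11,13); next start ≥ 13 → (14,17); next start ≥ 17 → (20,21); next start ≥ 21 → (23,25); next start ≥ 25 → (27,28).
Selected: (0,2) (4,5) (7,11) (11,13) (14,17) (20,21) (23,25) (27,28)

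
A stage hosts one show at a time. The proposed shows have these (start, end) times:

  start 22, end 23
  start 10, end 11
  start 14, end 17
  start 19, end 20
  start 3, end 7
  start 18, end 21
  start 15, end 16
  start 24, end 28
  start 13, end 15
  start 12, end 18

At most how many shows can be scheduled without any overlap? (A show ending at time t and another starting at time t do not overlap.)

7

Order by finish time; keep every interval that doesn't clash with the previous kept one.
Sorted by end: (3,7)  (10,11)  (13,15)  (15,16)  (14,17)  (12,18)  (19,20)  (18,21)  (22,23)  (24,28)
take (3,7); take (10,11); take (13,15); take (15,16); skip (14,17); skip (12,18); take (19,20); skip (18,21); take (22,23); take (24,28).
Selected 7 shows.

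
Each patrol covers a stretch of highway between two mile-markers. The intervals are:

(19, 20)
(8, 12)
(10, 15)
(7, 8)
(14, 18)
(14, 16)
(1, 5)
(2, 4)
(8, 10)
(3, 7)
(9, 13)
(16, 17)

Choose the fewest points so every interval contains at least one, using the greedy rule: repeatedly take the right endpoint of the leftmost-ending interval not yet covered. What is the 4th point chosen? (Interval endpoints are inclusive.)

Sort by right endpoint; whenever an interval is uncovered, place a point at its right end.
Sorted: [2,4] [1,5] [3,7] [7,8] [8,10] [8,12] [9,13] [10,15] [14,16] [16,17] [14,18] [19,20]
{[2,4],[1,5],[3,7]} hit by 4; {[7,8],[8,10],[8,12]} hit by 8; {[9,13],[10,15]} hit by 13; {[14,16],[16,17],[14,18]} hit by 16; {[19,20]} hit by 20.
Points: 4, 8, 13, 16, 20 (5 total).

16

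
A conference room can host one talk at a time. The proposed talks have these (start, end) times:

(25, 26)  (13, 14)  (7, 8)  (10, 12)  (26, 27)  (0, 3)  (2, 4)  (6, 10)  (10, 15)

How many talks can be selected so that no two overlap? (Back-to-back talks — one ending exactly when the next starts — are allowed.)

By end time: (0,3), (2,4), (7,8), (6,10), (10,12), (13,14), (10,15), (25,26), (26,27).
Pick (0,3); next start ≥ 3 → (7,8); next start ≥ 8 → (10,12); next start ≥ 12 → (13,14); next start ≥ 14 → (25,26); next start ≥ 26 → (26,27).
Selected 6 talks.

6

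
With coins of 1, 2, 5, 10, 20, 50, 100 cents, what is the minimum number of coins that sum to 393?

8

Use the largest denomination that fits, subtract, and repeat.
393 = 3×100 + 1×50 + 2×20 + 1×2 + 1×1
Total coins = 3 + 1 + 2 + 1 + 1 = 8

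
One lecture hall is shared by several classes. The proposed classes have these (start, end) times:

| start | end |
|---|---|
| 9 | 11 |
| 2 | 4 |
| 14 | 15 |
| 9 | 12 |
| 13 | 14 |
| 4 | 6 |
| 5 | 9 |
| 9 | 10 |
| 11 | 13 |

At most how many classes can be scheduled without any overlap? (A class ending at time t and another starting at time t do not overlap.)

Greedy by earliest finish: after sorting by end time, pick each interval compatible with the last pick.
By end time: (2,4), (4,6), (5,9), (9,10), (9,11), (9,12), (11,13), (13,14), (14,15).
Pick (2,4); next start ≥ 4 → (4,6); next start ≥ 6 → (9,10); next start ≥ 10 → (11,13); next start ≥ 13 → (13,14); next start ≥ 14 → (14,15).
Selected 6 classes.

6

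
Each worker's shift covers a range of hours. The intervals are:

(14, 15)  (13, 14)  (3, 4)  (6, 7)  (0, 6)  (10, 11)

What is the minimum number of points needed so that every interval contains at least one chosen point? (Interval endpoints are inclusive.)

Sorted: [3,4] [0,6] [6,7] [10,11] [13,14] [14,15]
{[3,4],[0,6]} hit by 4; {[6,7]} hit by 7; {[10,11]} hit by 11; {[13,14],[14,15]} hit by 14.
Points: 4, 7, 11, 14 (4 total).

4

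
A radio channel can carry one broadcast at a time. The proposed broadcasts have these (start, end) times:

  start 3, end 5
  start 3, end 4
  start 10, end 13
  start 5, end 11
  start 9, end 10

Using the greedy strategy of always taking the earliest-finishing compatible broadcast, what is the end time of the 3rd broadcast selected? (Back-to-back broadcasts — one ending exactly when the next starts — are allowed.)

13

By end time: (3,4), (3,5), (9,10), (5,11), (10,13).
Pick (3,4); next start ≥ 4 → (9,10); next start ≥ 10 → (10,13).
Selected: (3,4) (9,10) (10,13)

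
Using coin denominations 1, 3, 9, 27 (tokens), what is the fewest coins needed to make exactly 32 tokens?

4

Use the largest denomination that fits, subtract, and repeat.
32 = 1×27 + 1×3 + 2×1
Total coins = 1 + 1 + 2 = 4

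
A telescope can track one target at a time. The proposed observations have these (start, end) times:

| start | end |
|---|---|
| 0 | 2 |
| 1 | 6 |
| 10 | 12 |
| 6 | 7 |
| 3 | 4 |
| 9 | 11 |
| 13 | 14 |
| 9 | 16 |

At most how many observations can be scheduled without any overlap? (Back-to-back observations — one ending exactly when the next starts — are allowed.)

5

Sorted by end: (0,2)  (3,4)  (1,6)  (6,7)  (9,11)  (10,12)  (13,14)  (9,16)
take (0,2); take (3,4); take (6,7); take (9,11); take (13,14).
Selected 5 observations.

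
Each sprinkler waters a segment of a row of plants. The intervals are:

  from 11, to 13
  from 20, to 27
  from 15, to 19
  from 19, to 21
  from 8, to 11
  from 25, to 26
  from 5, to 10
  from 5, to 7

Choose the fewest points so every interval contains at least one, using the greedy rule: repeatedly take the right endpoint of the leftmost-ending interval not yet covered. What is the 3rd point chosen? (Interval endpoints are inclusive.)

Sort by right endpoint; whenever an interval is uncovered, place a point at its right end.
Sorted: [5,7] [5,10] [8,11] [11,13] [15,19] [19,21] [25,26] [20,27]
{[5,7],[5,10]} hit by 7; {[8,11],[11,13]} hit by 11; {[15,19],[19,21]} hit by 19; {[25,26],[20,27]} hit by 26.
Points: 7, 11, 19, 26 (4 total).

19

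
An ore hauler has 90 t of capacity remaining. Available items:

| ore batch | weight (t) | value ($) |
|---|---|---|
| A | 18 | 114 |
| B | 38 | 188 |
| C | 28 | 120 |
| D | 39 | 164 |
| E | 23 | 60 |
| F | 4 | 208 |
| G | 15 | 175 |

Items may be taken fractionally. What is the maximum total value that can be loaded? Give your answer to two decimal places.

749.29

Sort by value per unit weight and fill in that order.
Ratios (sorted): F 52.00, G 11.67, A 6.33, B 4.95, C 4.29, D 4.21, E 2.61
take F (4 @ 208); take G (15 @ 175); take A (18 @ 114); take B (38 @ 188); take 15/28 of C → 64.29. Capacity used 90/90.
Total value = 749.29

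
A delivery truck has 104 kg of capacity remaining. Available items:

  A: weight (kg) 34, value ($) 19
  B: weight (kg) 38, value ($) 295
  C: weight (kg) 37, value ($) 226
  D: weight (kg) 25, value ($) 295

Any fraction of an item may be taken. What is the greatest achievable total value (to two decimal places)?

Order: D (295/25=11.80) > B (295/38=7.76) > C (226/37=6.11) > A (19/34=0.56)
Fill: take D (25 @ 295) → take B (38 @ 295) → take C (37 @ 226) → take 4/34 of A → 2.24; 104/104 used.
Total value = 818.24

818.24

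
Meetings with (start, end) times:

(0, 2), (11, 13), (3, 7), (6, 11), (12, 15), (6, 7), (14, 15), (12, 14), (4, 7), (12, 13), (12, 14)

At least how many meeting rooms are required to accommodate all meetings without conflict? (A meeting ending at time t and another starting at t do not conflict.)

The answer is the maximum number of intervals overlapping at any instant.
Events (time:±→running): 0:+→1 2:-→0 3:+→1 4:+→2 6:+→3 6:+→4 7:-→3 7:-→2 7:-→1 11:-→0 11:+→1 12:+→2 12:+→3 12:+→4 12:+→5 … peak 5.

5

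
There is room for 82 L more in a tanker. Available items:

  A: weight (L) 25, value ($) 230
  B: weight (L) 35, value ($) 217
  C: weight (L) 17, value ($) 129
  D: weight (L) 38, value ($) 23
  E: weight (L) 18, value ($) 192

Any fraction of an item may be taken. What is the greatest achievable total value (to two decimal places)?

687.40

Ratios (sorted): E 10.67, A 9.20, C 7.59, B 6.20, D 0.61
take E (18 @ 192); take A (25 @ 230); take C (17 @ 129); take 22/35 of B → 136.40. Capacity used 82/82.
Total value = 687.40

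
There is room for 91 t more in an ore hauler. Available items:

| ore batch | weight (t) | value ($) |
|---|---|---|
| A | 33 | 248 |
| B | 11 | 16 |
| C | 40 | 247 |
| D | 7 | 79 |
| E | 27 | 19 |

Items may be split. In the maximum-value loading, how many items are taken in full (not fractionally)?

Greedy by value/weight ratio, highest first.
Order: D (79/7=11.29) > A (248/33=7.52) > C (247/40=6.17) > B (16/11=1.45) > E (19/27=0.70)
Fill: take D (7 @ 79) → take A (33 @ 248) → take C (40 @ 247) → take B (11 @ 16); 91/91 used.
4 item(s) taken whole.

4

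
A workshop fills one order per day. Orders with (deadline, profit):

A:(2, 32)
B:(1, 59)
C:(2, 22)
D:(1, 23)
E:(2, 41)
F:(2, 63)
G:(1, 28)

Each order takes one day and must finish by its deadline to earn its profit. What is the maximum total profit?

Profit order: F=63 B=59 E=41 A=32 G=28 D=23 C=22
Assign: F→slot 2, B→slot 1, E skipped, A skipped, G skipped, D skipped, C skipped.
Slots: [1:B] [2:F]
Profit = 59 + 63 = 122

122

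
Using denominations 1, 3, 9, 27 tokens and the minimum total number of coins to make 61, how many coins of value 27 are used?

Use the largest denomination that fits, subtract, and repeat.
61 = 2×27 + 2×3 + 1×1
Count of 27: 2

2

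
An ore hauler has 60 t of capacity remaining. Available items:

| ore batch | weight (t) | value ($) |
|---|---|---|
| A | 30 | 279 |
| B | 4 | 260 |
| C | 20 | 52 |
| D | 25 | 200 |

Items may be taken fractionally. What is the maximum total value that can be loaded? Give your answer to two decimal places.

741.60

Sort by value per unit weight and fill in that order.
Ratios (sorted): B 65.00, A 9.30, D 8.00, C 2.60
take B (4 @ 260); take A (30 @ 279); take D (25 @ 200); take 1/20 of C → 2.60. Capacity used 60/60.
Total value = 741.60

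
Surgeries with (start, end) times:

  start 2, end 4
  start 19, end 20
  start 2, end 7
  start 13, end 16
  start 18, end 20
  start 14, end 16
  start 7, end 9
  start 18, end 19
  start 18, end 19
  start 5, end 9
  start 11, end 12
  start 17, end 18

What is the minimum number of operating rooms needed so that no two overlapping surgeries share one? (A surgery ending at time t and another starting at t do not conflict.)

Count concurrent intervals with a sweep; the peak is the room count.
Events (time:±→running): 2:+→1 2:+→2 4:-→1 5:+→2 7:-→1 7:+→2 9:-→1 9:-→0 11:+→1 12:-→0 13:+→1 14:+→2 16:-→1 16:-→0 17:+→1 18:-→0 18:+→1 18:+→2 18:+→3 … peak 3.

3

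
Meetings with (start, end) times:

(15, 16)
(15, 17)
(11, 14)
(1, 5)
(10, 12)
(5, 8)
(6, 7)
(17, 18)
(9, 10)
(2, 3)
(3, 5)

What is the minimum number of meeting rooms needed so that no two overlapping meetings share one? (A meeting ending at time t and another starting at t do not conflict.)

The answer is the maximum number of intervals overlapping at any instant.
Events (time:±→running): 1:+→1 2:+→2 … peak 2.

2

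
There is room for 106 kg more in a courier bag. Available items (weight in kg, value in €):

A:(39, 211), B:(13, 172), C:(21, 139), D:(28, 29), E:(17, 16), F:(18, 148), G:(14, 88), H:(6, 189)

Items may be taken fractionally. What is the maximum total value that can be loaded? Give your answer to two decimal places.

919.95

Order: H (189/6=31.50) > B (172/13=13.23) > F (148/18=8.22) > C (139/21=6.62) > G (88/14=6.29) > A (211/39=5.41) > D (29/28=1.04) > E (16/17=0.94)
Fill: take H (6 @ 189) → take B (13 @ 172) → take F (18 @ 148) → take C (21 @ 139) → take G (14 @ 88) → take 34/39 of A → 183.95; 106/106 used.
Total value = 919.95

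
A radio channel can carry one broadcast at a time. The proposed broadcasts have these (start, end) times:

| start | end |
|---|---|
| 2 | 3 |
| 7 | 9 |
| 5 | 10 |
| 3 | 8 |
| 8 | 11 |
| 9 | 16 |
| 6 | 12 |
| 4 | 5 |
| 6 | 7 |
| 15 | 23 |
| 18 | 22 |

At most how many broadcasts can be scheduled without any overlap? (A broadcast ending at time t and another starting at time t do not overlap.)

Sort by end time and greedily take each interval whose start is ≥ the last chosen end.
Sorted by end: (2,3)  (4,5)  (6,7)  (3,8)  (7,9)  (5,10)  (8,11)  (6,12)  (9,16)  (18,22)  (15,23)
take (2,3); take (4,5); take (6,7); take (7,9); skip (8,11); take (9,16); take (18,22); skip (15,23).
Selected 6 broadcasts.

6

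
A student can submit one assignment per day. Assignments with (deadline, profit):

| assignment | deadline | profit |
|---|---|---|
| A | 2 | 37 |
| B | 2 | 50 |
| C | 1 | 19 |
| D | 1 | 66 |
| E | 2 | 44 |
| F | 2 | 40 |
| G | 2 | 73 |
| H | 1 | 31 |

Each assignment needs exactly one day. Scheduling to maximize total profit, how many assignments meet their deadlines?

2

Take jobs in profit order; each goes to the latest open slot no later than its deadline.
By profit: G(d2,73), D(d1,66), B(d2,50), E(d2,44), F(d2,40), A(d2,37), H(d1,31), C(d1,19)
G→slot 2; D→slot 1; B skipped; E skipped; F skipped; A skipped; H skipped; C skipped.
2 of 8 scheduled.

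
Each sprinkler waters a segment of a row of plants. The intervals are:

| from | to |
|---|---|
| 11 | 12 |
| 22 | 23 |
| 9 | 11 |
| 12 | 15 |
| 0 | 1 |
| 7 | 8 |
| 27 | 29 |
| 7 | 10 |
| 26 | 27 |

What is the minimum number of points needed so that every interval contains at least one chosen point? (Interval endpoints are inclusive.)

6

Sort by right endpoint; whenever an interval is uncovered, place a point at its right end.
Sorted: [0,1] [7,8] [7,10] [9,11] [11,12] [12,15] [22,23] [26,27] [27,29]
{[0,1]} hit by 1; {[7,8],[7,10]} hit by 8; {[9,11],[11,12]} hit by 11; {[12,15]} hit by 15; {[22,23]} hit by 23; {[26,27],[27,29]} hit by 27.
Points: 1, 8, 11, 15, 23, 27 (6 total).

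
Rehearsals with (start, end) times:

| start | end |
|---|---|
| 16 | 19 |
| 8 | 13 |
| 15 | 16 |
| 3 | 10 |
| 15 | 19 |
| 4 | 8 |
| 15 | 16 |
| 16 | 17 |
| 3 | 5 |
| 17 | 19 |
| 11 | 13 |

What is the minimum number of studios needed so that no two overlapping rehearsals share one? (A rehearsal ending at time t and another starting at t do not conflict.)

Count concurrent intervals with a sweep; the peak is the room count.
starts: [3, 3, 4, 8, 11, 15, 15, 15, 16, 16, 17]
ends:   [5, 8, 10, 13, 13, 16, 16, 17, 19, 19, 19]
s3→1 s3→2 s4→3  — peak 3.

3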